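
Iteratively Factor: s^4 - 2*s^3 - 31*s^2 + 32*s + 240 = (s + 3)*(s^3 - 5*s^2 - 16*s + 80) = (s - 4)*(s + 3)*(s^2 - s - 20) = (s - 5)*(s - 4)*(s + 3)*(s + 4)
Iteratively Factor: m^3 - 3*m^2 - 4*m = (m)*(m^2 - 3*m - 4) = m*(m + 1)*(m - 4)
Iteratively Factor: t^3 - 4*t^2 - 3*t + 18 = (t + 2)*(t^2 - 6*t + 9) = (t - 3)*(t + 2)*(t - 3)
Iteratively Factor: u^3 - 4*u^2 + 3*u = (u - 3)*(u^2 - u) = u*(u - 3)*(u - 1)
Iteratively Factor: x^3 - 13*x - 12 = (x + 3)*(x^2 - 3*x - 4) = (x + 1)*(x + 3)*(x - 4)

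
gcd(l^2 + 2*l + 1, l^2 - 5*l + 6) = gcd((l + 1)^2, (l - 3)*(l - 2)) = 1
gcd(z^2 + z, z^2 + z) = z^2 + z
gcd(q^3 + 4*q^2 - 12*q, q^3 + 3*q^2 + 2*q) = q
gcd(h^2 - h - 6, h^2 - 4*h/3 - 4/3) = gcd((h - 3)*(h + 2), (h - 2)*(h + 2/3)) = 1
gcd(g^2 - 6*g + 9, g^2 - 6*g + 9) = g^2 - 6*g + 9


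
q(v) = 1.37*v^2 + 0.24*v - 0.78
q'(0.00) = 0.24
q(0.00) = -0.78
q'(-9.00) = -24.42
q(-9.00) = 108.03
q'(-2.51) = -6.64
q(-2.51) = 7.25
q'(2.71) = 7.67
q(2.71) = 9.93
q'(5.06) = 14.10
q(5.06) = 35.51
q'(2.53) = 7.17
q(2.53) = 8.60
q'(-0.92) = -2.28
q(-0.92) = 0.16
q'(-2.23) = -5.87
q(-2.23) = 5.50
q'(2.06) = 5.88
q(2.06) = 5.53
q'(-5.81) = -15.68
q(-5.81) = 44.07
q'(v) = 2.74*v + 0.24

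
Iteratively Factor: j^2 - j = (j)*(j - 1)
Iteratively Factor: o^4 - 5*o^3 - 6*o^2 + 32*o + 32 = (o + 2)*(o^3 - 7*o^2 + 8*o + 16) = (o - 4)*(o + 2)*(o^2 - 3*o - 4) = (o - 4)^2*(o + 2)*(o + 1)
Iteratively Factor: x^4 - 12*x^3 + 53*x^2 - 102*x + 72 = (x - 3)*(x^3 - 9*x^2 + 26*x - 24) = (x - 3)*(x - 2)*(x^2 - 7*x + 12) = (x - 4)*(x - 3)*(x - 2)*(x - 3)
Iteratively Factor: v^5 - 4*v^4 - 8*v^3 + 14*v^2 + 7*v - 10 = (v - 5)*(v^4 + v^3 - 3*v^2 - v + 2) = (v - 5)*(v - 1)*(v^3 + 2*v^2 - v - 2) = (v - 5)*(v - 1)^2*(v^2 + 3*v + 2) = (v - 5)*(v - 1)^2*(v + 1)*(v + 2)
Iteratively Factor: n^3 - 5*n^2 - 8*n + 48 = (n - 4)*(n^2 - n - 12) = (n - 4)*(n + 3)*(n - 4)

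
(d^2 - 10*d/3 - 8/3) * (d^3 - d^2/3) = d^5 - 11*d^4/3 - 14*d^3/9 + 8*d^2/9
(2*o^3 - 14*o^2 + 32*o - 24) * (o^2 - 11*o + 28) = 2*o^5 - 36*o^4 + 242*o^3 - 768*o^2 + 1160*o - 672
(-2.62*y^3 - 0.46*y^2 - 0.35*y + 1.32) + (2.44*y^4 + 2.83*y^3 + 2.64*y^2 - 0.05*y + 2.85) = 2.44*y^4 + 0.21*y^3 + 2.18*y^2 - 0.4*y + 4.17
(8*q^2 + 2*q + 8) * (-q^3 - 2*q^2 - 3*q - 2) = -8*q^5 - 18*q^4 - 36*q^3 - 38*q^2 - 28*q - 16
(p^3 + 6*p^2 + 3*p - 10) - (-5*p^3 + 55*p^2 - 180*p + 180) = 6*p^3 - 49*p^2 + 183*p - 190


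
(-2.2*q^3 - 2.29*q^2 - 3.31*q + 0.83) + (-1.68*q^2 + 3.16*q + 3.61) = -2.2*q^3 - 3.97*q^2 - 0.15*q + 4.44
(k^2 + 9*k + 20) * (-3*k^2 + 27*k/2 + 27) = -3*k^4 - 27*k^3/2 + 177*k^2/2 + 513*k + 540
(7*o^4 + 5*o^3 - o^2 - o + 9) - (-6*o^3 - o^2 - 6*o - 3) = 7*o^4 + 11*o^3 + 5*o + 12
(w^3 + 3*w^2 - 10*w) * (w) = w^4 + 3*w^3 - 10*w^2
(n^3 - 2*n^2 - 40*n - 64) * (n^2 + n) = n^5 - n^4 - 42*n^3 - 104*n^2 - 64*n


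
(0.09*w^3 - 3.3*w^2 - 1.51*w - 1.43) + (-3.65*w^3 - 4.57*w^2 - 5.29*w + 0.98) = -3.56*w^3 - 7.87*w^2 - 6.8*w - 0.45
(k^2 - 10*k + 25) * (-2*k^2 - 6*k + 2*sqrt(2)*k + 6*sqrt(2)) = -2*k^4 + 2*sqrt(2)*k^3 + 14*k^3 - 14*sqrt(2)*k^2 + 10*k^2 - 150*k - 10*sqrt(2)*k + 150*sqrt(2)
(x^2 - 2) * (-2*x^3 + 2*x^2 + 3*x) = -2*x^5 + 2*x^4 + 7*x^3 - 4*x^2 - 6*x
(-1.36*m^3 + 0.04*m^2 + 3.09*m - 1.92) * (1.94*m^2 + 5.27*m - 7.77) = -2.6384*m^5 - 7.0896*m^4 + 16.7726*m^3 + 12.2487*m^2 - 34.1277*m + 14.9184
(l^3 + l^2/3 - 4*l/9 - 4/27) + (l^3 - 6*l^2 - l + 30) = 2*l^3 - 17*l^2/3 - 13*l/9 + 806/27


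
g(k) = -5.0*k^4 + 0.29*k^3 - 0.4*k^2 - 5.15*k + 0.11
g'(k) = -20.0*k^3 + 0.87*k^2 - 0.8*k - 5.15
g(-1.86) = -53.41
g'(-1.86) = 128.04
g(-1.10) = -2.42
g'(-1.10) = 23.40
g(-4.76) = -2582.55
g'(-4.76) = 2175.37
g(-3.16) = -495.32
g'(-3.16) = 637.16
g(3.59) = -840.63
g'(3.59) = -922.17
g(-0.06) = 0.42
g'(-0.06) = -5.09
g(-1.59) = -25.83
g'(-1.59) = 78.72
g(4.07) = -1379.90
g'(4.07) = -1342.38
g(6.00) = -6462.55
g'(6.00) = -4298.63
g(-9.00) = -33002.35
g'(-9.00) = 14652.52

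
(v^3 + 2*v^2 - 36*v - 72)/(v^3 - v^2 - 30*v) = (v^2 + 8*v + 12)/(v*(v + 5))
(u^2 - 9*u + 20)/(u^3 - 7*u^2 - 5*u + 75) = (u - 4)/(u^2 - 2*u - 15)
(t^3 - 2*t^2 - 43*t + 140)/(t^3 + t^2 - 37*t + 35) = (t - 4)/(t - 1)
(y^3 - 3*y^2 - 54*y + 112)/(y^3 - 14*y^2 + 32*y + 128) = (y^2 + 5*y - 14)/(y^2 - 6*y - 16)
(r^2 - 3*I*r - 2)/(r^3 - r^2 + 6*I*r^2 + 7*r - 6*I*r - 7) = (r - 2*I)/(r^2 + r*(-1 + 7*I) - 7*I)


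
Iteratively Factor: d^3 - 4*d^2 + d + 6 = (d - 2)*(d^2 - 2*d - 3) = (d - 2)*(d + 1)*(d - 3)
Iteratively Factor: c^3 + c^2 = (c + 1)*(c^2) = c*(c + 1)*(c)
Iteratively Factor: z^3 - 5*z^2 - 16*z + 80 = (z - 5)*(z^2 - 16) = (z - 5)*(z + 4)*(z - 4)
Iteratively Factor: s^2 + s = (s)*(s + 1)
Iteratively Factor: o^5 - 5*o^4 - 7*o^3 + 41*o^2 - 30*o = (o - 5)*(o^4 - 7*o^2 + 6*o) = (o - 5)*(o - 1)*(o^3 + o^2 - 6*o) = (o - 5)*(o - 2)*(o - 1)*(o^2 + 3*o) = o*(o - 5)*(o - 2)*(o - 1)*(o + 3)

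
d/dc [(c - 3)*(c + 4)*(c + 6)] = 3*c^2 + 14*c - 6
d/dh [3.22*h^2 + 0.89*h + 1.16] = 6.44*h + 0.89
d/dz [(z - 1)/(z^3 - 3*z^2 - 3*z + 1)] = (z^3 - 3*z^2 - 3*z + 3*(z - 1)*(-z^2 + 2*z + 1) + 1)/(z^3 - 3*z^2 - 3*z + 1)^2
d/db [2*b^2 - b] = 4*b - 1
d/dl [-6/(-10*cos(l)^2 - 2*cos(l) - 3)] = 12*(10*cos(l) + 1)*sin(l)/(10*cos(l)^2 + 2*cos(l) + 3)^2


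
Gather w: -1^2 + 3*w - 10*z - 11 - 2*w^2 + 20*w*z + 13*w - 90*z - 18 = -2*w^2 + w*(20*z + 16) - 100*z - 30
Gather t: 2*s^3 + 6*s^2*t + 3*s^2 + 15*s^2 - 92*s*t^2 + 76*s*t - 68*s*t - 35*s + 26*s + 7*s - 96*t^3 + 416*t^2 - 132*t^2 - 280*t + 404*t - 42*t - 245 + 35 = 2*s^3 + 18*s^2 - 2*s - 96*t^3 + t^2*(284 - 92*s) + t*(6*s^2 + 8*s + 82) - 210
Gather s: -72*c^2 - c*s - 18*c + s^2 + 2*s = -72*c^2 - 18*c + s^2 + s*(2 - c)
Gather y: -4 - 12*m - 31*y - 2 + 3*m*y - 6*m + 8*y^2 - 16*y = -18*m + 8*y^2 + y*(3*m - 47) - 6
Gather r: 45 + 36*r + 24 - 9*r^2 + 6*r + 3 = -9*r^2 + 42*r + 72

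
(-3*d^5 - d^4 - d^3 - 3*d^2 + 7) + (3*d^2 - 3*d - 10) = -3*d^5 - d^4 - d^3 - 3*d - 3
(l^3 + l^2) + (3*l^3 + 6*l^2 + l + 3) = 4*l^3 + 7*l^2 + l + 3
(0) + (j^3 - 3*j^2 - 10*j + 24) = j^3 - 3*j^2 - 10*j + 24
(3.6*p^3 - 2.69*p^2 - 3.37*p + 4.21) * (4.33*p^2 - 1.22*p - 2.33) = 15.588*p^5 - 16.0397*p^4 - 19.6983*p^3 + 28.6084*p^2 + 2.7159*p - 9.8093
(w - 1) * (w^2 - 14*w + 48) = w^3 - 15*w^2 + 62*w - 48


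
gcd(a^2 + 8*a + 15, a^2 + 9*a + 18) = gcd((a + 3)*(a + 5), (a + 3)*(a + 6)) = a + 3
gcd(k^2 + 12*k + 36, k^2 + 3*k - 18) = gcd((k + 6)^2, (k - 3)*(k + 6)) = k + 6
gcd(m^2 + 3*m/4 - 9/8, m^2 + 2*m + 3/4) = m + 3/2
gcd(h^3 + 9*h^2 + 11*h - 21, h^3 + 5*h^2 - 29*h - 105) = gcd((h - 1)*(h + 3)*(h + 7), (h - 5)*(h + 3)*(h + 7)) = h^2 + 10*h + 21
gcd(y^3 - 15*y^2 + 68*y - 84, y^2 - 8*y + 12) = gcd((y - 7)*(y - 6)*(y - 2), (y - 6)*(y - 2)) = y^2 - 8*y + 12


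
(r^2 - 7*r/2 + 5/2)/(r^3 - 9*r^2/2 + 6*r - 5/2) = 1/(r - 1)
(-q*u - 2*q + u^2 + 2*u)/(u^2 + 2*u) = (-q + u)/u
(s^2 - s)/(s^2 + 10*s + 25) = s*(s - 1)/(s^2 + 10*s + 25)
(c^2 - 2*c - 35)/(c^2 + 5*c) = (c - 7)/c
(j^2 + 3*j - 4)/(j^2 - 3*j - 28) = (j - 1)/(j - 7)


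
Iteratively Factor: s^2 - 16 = (s + 4)*(s - 4)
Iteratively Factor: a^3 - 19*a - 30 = (a + 2)*(a^2 - 2*a - 15) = (a + 2)*(a + 3)*(a - 5)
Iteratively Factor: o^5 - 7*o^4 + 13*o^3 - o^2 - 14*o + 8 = (o + 1)*(o^4 - 8*o^3 + 21*o^2 - 22*o + 8) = (o - 1)*(o + 1)*(o^3 - 7*o^2 + 14*o - 8) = (o - 2)*(o - 1)*(o + 1)*(o^2 - 5*o + 4) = (o - 4)*(o - 2)*(o - 1)*(o + 1)*(o - 1)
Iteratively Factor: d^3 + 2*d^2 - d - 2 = (d + 1)*(d^2 + d - 2) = (d - 1)*(d + 1)*(d + 2)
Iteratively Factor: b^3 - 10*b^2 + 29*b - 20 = (b - 1)*(b^2 - 9*b + 20) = (b - 4)*(b - 1)*(b - 5)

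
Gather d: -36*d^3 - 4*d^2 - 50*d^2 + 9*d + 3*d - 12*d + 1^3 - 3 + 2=-36*d^3 - 54*d^2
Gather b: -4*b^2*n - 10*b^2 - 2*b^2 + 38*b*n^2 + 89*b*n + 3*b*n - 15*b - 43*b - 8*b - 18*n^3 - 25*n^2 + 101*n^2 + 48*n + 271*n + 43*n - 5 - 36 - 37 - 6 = b^2*(-4*n - 12) + b*(38*n^2 + 92*n - 66) - 18*n^3 + 76*n^2 + 362*n - 84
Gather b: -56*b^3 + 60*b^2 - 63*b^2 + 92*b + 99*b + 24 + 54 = -56*b^3 - 3*b^2 + 191*b + 78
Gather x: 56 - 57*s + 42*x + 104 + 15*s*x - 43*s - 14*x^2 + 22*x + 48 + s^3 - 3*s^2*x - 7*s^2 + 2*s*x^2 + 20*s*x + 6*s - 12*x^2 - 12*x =s^3 - 7*s^2 - 94*s + x^2*(2*s - 26) + x*(-3*s^2 + 35*s + 52) + 208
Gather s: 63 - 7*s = 63 - 7*s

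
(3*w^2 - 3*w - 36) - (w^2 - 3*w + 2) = 2*w^2 - 38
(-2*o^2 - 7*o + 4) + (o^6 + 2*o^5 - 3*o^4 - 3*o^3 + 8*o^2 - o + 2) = o^6 + 2*o^5 - 3*o^4 - 3*o^3 + 6*o^2 - 8*o + 6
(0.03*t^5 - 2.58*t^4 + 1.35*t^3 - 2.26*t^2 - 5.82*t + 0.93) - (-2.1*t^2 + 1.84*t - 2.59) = 0.03*t^5 - 2.58*t^4 + 1.35*t^3 - 0.16*t^2 - 7.66*t + 3.52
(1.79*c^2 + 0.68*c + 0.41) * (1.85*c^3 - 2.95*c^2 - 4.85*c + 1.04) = 3.3115*c^5 - 4.0225*c^4 - 9.929*c^3 - 2.6459*c^2 - 1.2813*c + 0.4264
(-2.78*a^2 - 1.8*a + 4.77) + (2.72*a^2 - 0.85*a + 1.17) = -0.0599999999999996*a^2 - 2.65*a + 5.94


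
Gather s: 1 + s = s + 1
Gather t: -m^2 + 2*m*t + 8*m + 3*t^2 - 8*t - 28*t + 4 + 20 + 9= -m^2 + 8*m + 3*t^2 + t*(2*m - 36) + 33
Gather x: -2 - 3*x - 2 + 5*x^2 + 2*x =5*x^2 - x - 4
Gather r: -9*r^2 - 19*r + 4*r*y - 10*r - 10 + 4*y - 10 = -9*r^2 + r*(4*y - 29) + 4*y - 20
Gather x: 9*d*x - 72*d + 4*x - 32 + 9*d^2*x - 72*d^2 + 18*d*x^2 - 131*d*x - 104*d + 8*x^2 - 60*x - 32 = -72*d^2 - 176*d + x^2*(18*d + 8) + x*(9*d^2 - 122*d - 56) - 64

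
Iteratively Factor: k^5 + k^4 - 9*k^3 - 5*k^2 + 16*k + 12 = (k + 3)*(k^4 - 2*k^3 - 3*k^2 + 4*k + 4) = (k + 1)*(k + 3)*(k^3 - 3*k^2 + 4) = (k + 1)^2*(k + 3)*(k^2 - 4*k + 4) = (k - 2)*(k + 1)^2*(k + 3)*(k - 2)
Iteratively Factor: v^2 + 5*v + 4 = (v + 4)*(v + 1)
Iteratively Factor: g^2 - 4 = (g - 2)*(g + 2)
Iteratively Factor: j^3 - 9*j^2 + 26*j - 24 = (j - 3)*(j^2 - 6*j + 8) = (j - 3)*(j - 2)*(j - 4)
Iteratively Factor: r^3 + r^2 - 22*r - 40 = (r + 4)*(r^2 - 3*r - 10) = (r + 2)*(r + 4)*(r - 5)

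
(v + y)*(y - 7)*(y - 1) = v*y^2 - 8*v*y + 7*v + y^3 - 8*y^2 + 7*y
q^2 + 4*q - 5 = (q - 1)*(q + 5)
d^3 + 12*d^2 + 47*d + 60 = (d + 3)*(d + 4)*(d + 5)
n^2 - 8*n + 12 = (n - 6)*(n - 2)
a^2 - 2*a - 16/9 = (a - 8/3)*(a + 2/3)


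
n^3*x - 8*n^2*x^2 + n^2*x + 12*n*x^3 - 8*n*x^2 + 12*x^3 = (n - 6*x)*(n - 2*x)*(n*x + x)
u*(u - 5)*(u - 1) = u^3 - 6*u^2 + 5*u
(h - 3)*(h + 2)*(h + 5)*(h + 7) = h^4 + 11*h^3 + 17*h^2 - 107*h - 210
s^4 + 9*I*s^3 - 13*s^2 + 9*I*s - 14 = (s - I)*(s + I)*(s + 2*I)*(s + 7*I)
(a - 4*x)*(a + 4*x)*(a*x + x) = a^3*x + a^2*x - 16*a*x^3 - 16*x^3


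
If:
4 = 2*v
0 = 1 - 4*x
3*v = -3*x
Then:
No Solution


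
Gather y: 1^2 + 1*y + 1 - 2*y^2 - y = 2 - 2*y^2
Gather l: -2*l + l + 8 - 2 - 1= 5 - l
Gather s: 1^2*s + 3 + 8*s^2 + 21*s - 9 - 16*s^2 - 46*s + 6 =-8*s^2 - 24*s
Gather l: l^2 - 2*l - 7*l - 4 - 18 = l^2 - 9*l - 22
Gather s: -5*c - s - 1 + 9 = -5*c - s + 8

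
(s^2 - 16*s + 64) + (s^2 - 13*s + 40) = 2*s^2 - 29*s + 104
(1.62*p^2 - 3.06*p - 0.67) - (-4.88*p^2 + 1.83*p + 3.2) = 6.5*p^2 - 4.89*p - 3.87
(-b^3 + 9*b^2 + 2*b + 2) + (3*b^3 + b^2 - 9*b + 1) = 2*b^3 + 10*b^2 - 7*b + 3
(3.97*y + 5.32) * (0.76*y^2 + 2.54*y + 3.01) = 3.0172*y^3 + 14.127*y^2 + 25.4625*y + 16.0132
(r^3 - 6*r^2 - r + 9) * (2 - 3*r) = -3*r^4 + 20*r^3 - 9*r^2 - 29*r + 18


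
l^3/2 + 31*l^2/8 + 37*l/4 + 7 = (l/2 + 1)*(l + 7/4)*(l + 4)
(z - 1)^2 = z^2 - 2*z + 1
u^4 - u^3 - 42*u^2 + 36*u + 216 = (u - 6)*(u - 3)*(u + 2)*(u + 6)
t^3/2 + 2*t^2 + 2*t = t*(t/2 + 1)*(t + 2)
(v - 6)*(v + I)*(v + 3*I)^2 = v^4 - 6*v^3 + 7*I*v^3 - 15*v^2 - 42*I*v^2 + 90*v - 9*I*v + 54*I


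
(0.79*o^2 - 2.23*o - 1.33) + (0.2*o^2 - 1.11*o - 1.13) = 0.99*o^2 - 3.34*o - 2.46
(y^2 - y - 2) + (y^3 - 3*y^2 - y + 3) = y^3 - 2*y^2 - 2*y + 1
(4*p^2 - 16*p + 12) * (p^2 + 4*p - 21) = 4*p^4 - 136*p^2 + 384*p - 252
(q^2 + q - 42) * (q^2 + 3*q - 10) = q^4 + 4*q^3 - 49*q^2 - 136*q + 420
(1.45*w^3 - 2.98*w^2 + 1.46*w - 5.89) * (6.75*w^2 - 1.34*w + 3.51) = 9.7875*w^5 - 22.058*w^4 + 18.9377*w^3 - 52.1737*w^2 + 13.0172*w - 20.6739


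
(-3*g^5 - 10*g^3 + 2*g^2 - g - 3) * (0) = 0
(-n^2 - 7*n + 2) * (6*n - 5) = -6*n^3 - 37*n^2 + 47*n - 10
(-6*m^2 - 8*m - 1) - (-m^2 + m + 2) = -5*m^2 - 9*m - 3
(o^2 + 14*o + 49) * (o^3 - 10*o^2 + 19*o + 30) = o^5 + 4*o^4 - 72*o^3 - 194*o^2 + 1351*o + 1470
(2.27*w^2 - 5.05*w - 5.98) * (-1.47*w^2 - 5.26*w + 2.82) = -3.3369*w^4 - 4.5167*w^3 + 41.755*w^2 + 17.2138*w - 16.8636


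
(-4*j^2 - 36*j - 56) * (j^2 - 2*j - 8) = -4*j^4 - 28*j^3 + 48*j^2 + 400*j + 448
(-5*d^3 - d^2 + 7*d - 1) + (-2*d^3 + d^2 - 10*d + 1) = -7*d^3 - 3*d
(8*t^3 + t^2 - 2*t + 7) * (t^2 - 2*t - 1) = 8*t^5 - 15*t^4 - 12*t^3 + 10*t^2 - 12*t - 7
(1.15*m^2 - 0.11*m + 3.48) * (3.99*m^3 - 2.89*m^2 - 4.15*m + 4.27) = 4.5885*m^5 - 3.7624*m^4 + 9.4306*m^3 - 4.6902*m^2 - 14.9117*m + 14.8596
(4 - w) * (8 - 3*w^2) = 3*w^3 - 12*w^2 - 8*w + 32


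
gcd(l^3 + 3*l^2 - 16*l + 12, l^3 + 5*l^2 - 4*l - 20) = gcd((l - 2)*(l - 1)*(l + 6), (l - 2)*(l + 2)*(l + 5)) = l - 2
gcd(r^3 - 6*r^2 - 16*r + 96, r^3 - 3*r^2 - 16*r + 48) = r^2 - 16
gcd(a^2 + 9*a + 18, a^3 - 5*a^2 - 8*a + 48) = a + 3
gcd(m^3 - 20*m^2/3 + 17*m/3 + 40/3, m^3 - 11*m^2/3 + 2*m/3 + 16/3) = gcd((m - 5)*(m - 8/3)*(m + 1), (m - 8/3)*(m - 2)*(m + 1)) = m^2 - 5*m/3 - 8/3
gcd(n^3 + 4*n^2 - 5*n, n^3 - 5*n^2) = n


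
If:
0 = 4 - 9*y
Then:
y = 4/9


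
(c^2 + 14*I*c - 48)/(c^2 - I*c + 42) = (c + 8*I)/(c - 7*I)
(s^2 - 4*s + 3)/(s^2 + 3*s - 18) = (s - 1)/(s + 6)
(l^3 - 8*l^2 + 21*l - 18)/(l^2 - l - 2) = (l^2 - 6*l + 9)/(l + 1)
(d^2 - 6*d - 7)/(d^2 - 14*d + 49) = (d + 1)/(d - 7)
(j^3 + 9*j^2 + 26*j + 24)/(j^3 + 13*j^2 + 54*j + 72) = (j + 2)/(j + 6)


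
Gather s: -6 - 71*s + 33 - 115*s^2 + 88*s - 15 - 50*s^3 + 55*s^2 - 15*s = -50*s^3 - 60*s^2 + 2*s + 12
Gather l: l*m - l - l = l*(m - 2)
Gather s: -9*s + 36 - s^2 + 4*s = -s^2 - 5*s + 36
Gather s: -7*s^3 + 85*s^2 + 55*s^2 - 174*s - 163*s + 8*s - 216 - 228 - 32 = -7*s^3 + 140*s^2 - 329*s - 476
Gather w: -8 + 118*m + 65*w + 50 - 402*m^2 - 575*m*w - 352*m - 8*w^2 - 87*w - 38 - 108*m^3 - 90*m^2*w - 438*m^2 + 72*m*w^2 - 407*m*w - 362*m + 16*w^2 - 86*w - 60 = -108*m^3 - 840*m^2 - 596*m + w^2*(72*m + 8) + w*(-90*m^2 - 982*m - 108) - 56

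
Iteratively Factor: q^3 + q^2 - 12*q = (q)*(q^2 + q - 12) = q*(q - 3)*(q + 4)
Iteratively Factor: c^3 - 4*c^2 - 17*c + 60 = (c - 3)*(c^2 - c - 20) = (c - 3)*(c + 4)*(c - 5)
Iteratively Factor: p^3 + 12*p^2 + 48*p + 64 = (p + 4)*(p^2 + 8*p + 16) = (p + 4)^2*(p + 4)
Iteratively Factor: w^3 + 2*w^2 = (w)*(w^2 + 2*w) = w^2*(w + 2)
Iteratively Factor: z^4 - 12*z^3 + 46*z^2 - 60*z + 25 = (z - 1)*(z^3 - 11*z^2 + 35*z - 25) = (z - 1)^2*(z^2 - 10*z + 25) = (z - 5)*(z - 1)^2*(z - 5)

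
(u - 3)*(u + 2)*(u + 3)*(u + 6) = u^4 + 8*u^3 + 3*u^2 - 72*u - 108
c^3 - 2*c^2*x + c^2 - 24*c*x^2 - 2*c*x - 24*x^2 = (c + 1)*(c - 6*x)*(c + 4*x)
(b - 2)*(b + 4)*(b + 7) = b^3 + 9*b^2 + 6*b - 56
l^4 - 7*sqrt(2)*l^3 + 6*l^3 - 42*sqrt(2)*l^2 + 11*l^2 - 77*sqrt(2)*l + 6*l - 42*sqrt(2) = (l + 1)*(l + 2)*(l + 3)*(l - 7*sqrt(2))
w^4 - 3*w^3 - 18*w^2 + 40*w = w*(w - 5)*(w - 2)*(w + 4)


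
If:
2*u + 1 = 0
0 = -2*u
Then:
No Solution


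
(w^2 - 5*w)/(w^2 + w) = (w - 5)/(w + 1)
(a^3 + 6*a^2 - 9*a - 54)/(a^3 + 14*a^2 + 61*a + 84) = (a^2 + 3*a - 18)/(a^2 + 11*a + 28)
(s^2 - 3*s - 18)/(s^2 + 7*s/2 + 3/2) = 2*(s - 6)/(2*s + 1)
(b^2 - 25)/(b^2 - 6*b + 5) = (b + 5)/(b - 1)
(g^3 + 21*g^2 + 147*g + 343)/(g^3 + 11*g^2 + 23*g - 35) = (g^2 + 14*g + 49)/(g^2 + 4*g - 5)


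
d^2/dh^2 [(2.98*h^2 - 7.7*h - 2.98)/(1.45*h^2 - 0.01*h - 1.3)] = (7.105427357601e-15*h^4 - 32.29208*h^3 - 3.8889*h^2 - 86.82774*h - 0.962595999999998)/(3.048625*h^6 - 0.063075*h^5 - 8.199315*h^4 + 0.113099*h^3 + 7.35111*h^2 - 0.0507*h - 2.197)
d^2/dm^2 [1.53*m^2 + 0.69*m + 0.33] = 3.06000000000000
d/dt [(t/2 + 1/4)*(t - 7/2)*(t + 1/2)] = (2*t + 1)*(6*t - 13)/8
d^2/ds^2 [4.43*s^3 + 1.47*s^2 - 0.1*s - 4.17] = 26.58*s + 2.94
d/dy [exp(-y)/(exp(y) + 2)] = -(2*exp(y) + 2)*exp(-y)/(exp(2*y) + 4*exp(y) + 4)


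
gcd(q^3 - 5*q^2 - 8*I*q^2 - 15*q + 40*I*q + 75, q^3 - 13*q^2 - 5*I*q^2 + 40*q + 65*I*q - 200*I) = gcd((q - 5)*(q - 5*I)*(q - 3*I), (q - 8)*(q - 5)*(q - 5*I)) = q^2 + q*(-5 - 5*I) + 25*I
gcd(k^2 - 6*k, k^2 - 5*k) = k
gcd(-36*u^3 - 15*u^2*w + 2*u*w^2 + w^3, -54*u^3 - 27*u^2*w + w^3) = 9*u^2 + 6*u*w + w^2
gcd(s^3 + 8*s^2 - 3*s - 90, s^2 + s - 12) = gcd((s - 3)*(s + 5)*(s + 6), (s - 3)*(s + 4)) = s - 3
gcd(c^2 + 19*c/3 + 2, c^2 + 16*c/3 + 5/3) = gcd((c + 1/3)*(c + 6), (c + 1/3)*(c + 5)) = c + 1/3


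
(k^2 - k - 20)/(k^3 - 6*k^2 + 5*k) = (k + 4)/(k*(k - 1))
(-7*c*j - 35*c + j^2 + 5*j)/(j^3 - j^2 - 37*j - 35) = (-7*c + j)/(j^2 - 6*j - 7)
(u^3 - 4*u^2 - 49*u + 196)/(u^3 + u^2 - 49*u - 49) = (u - 4)/(u + 1)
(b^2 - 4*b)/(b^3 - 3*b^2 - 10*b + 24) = b/(b^2 + b - 6)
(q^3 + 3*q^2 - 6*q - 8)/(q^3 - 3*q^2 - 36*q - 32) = (q - 2)/(q - 8)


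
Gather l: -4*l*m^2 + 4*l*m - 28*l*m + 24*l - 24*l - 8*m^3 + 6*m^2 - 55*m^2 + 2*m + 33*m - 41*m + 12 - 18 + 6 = l*(-4*m^2 - 24*m) - 8*m^3 - 49*m^2 - 6*m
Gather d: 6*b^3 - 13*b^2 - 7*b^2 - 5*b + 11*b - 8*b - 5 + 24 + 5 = 6*b^3 - 20*b^2 - 2*b + 24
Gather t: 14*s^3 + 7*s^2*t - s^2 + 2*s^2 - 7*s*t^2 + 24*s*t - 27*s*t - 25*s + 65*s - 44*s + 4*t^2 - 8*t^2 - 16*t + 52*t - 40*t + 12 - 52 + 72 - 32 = 14*s^3 + s^2 - 4*s + t^2*(-7*s - 4) + t*(7*s^2 - 3*s - 4)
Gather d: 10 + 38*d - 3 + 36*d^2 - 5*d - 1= 36*d^2 + 33*d + 6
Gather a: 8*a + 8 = 8*a + 8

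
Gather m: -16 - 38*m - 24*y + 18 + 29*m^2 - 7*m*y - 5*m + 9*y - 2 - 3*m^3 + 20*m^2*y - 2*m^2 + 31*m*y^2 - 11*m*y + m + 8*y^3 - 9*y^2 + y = -3*m^3 + m^2*(20*y + 27) + m*(31*y^2 - 18*y - 42) + 8*y^3 - 9*y^2 - 14*y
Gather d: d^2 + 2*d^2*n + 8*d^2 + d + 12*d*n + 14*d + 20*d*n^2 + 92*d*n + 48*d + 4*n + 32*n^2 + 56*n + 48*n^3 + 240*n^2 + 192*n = d^2*(2*n + 9) + d*(20*n^2 + 104*n + 63) + 48*n^3 + 272*n^2 + 252*n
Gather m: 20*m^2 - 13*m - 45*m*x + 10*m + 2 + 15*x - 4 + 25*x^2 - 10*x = 20*m^2 + m*(-45*x - 3) + 25*x^2 + 5*x - 2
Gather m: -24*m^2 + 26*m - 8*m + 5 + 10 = -24*m^2 + 18*m + 15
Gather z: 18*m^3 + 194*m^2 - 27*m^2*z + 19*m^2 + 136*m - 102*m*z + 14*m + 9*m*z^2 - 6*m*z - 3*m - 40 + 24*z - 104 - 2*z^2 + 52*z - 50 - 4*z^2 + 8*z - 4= 18*m^3 + 213*m^2 + 147*m + z^2*(9*m - 6) + z*(-27*m^2 - 108*m + 84) - 198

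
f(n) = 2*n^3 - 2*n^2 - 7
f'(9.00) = 450.00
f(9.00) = 1289.00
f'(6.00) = 192.00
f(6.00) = 353.00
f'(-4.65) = 148.34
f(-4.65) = -251.33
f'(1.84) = 12.95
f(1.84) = -1.31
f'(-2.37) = 43.18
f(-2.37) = -44.86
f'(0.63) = -0.14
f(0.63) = -7.29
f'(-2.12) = 35.45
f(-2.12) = -35.05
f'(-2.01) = 32.28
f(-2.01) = -31.32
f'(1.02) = 2.16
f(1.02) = -6.96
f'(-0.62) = 4.79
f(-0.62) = -8.25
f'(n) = 6*n^2 - 4*n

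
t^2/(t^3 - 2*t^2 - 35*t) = t/(t^2 - 2*t - 35)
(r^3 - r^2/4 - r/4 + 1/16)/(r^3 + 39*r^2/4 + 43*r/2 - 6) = (r^2 - 1/4)/(r^2 + 10*r + 24)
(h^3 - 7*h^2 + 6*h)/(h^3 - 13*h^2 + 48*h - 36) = h/(h - 6)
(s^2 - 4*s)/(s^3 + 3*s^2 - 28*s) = 1/(s + 7)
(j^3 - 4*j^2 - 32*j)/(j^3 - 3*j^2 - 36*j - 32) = j/(j + 1)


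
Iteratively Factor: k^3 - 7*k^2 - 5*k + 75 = (k - 5)*(k^2 - 2*k - 15) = (k - 5)*(k + 3)*(k - 5)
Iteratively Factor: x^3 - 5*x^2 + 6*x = (x)*(x^2 - 5*x + 6) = x*(x - 3)*(x - 2)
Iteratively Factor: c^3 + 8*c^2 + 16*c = (c + 4)*(c^2 + 4*c) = (c + 4)^2*(c)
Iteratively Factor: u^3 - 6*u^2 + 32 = (u - 4)*(u^2 - 2*u - 8) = (u - 4)^2*(u + 2)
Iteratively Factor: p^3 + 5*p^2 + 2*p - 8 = (p + 4)*(p^2 + p - 2) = (p + 2)*(p + 4)*(p - 1)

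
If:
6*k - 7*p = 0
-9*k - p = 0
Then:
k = 0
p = 0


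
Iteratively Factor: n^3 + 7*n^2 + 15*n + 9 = (n + 1)*(n^2 + 6*n + 9) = (n + 1)*(n + 3)*(n + 3)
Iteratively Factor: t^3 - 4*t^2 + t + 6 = (t - 2)*(t^2 - 2*t - 3) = (t - 3)*(t - 2)*(t + 1)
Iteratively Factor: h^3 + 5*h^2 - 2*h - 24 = (h - 2)*(h^2 + 7*h + 12) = (h - 2)*(h + 3)*(h + 4)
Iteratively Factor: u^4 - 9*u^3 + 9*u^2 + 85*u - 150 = (u - 5)*(u^3 - 4*u^2 - 11*u + 30) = (u - 5)*(u + 3)*(u^2 - 7*u + 10) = (u - 5)^2*(u + 3)*(u - 2)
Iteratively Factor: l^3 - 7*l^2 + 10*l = (l - 5)*(l^2 - 2*l) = l*(l - 5)*(l - 2)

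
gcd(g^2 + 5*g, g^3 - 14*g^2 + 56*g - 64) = 1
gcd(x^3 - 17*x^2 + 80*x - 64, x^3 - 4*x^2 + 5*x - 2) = x - 1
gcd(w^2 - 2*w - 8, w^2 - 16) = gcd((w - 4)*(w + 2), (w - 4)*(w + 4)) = w - 4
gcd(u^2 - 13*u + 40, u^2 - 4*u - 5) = u - 5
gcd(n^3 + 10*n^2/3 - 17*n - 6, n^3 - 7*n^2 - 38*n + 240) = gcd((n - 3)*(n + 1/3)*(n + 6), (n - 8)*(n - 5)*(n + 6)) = n + 6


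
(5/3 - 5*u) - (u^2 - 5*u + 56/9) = -u^2 - 41/9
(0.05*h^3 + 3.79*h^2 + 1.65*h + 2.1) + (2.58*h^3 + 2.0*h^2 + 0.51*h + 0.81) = 2.63*h^3 + 5.79*h^2 + 2.16*h + 2.91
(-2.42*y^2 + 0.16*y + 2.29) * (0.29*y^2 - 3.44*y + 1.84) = -0.7018*y^4 + 8.3712*y^3 - 4.3391*y^2 - 7.5832*y + 4.2136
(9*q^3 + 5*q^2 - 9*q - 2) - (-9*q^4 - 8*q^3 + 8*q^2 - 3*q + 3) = 9*q^4 + 17*q^3 - 3*q^2 - 6*q - 5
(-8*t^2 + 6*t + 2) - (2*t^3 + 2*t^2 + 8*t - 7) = -2*t^3 - 10*t^2 - 2*t + 9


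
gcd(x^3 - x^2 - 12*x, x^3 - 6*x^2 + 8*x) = x^2 - 4*x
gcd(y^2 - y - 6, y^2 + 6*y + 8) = y + 2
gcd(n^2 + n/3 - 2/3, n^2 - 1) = n + 1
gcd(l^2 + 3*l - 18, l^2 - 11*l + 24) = l - 3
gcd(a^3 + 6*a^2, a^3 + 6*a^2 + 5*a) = a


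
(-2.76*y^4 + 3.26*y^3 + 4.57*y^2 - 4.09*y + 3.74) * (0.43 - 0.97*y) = 2.6772*y^5 - 4.349*y^4 - 3.0311*y^3 + 5.9324*y^2 - 5.3865*y + 1.6082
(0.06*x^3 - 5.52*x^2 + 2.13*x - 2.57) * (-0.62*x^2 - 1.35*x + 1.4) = -0.0372*x^5 + 3.3414*x^4 + 6.2154*x^3 - 9.0101*x^2 + 6.4515*x - 3.598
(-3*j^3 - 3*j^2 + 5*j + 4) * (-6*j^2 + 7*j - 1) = 18*j^5 - 3*j^4 - 48*j^3 + 14*j^2 + 23*j - 4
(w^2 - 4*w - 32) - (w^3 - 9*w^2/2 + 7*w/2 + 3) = -w^3 + 11*w^2/2 - 15*w/2 - 35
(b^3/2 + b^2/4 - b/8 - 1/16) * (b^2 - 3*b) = b^5/2 - 5*b^4/4 - 7*b^3/8 + 5*b^2/16 + 3*b/16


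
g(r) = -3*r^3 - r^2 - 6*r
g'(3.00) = -93.00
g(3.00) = -108.00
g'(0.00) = -6.00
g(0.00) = 0.00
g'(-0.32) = -6.28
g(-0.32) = 1.92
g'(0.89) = -14.91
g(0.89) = -8.25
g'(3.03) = -94.69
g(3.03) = -110.82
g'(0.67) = -11.38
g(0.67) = -5.37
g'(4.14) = -168.54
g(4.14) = -254.85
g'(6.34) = -380.44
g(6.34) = -842.76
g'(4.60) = -205.64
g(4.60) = -340.77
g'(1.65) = -33.80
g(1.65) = -26.10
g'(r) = -9*r^2 - 2*r - 6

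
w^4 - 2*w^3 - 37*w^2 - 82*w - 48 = (w - 8)*(w + 1)*(w + 2)*(w + 3)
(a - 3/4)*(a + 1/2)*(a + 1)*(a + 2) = a^4 + 11*a^3/4 + 7*a^2/8 - 13*a/8 - 3/4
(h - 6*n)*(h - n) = h^2 - 7*h*n + 6*n^2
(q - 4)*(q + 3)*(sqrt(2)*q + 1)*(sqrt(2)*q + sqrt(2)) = 2*q^4 + sqrt(2)*q^3 - 26*q^2 - 24*q - 13*sqrt(2)*q - 12*sqrt(2)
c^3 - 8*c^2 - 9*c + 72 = (c - 8)*(c - 3)*(c + 3)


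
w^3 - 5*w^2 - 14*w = w*(w - 7)*(w + 2)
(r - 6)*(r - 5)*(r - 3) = r^3 - 14*r^2 + 63*r - 90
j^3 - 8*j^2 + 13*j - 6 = (j - 6)*(j - 1)^2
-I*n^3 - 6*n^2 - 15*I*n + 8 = (n - 8*I)*(n + I)*(-I*n + 1)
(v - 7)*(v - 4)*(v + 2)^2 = v^4 - 7*v^3 - 12*v^2 + 68*v + 112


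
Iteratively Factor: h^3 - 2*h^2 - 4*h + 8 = (h + 2)*(h^2 - 4*h + 4) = (h - 2)*(h + 2)*(h - 2)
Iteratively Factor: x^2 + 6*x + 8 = (x + 2)*(x + 4)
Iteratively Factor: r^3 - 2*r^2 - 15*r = (r - 5)*(r^2 + 3*r) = r*(r - 5)*(r + 3)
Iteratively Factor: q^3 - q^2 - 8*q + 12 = (q - 2)*(q^2 + q - 6) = (q - 2)*(q + 3)*(q - 2)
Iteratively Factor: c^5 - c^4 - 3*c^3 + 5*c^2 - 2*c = (c - 1)*(c^4 - 3*c^2 + 2*c) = (c - 1)^2*(c^3 + c^2 - 2*c) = (c - 1)^3*(c^2 + 2*c) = (c - 1)^3*(c + 2)*(c)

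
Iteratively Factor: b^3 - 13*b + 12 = (b + 4)*(b^2 - 4*b + 3) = (b - 1)*(b + 4)*(b - 3)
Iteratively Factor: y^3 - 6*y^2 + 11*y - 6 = (y - 3)*(y^2 - 3*y + 2) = (y - 3)*(y - 2)*(y - 1)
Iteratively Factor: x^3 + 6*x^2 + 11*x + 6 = (x + 3)*(x^2 + 3*x + 2) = (x + 2)*(x + 3)*(x + 1)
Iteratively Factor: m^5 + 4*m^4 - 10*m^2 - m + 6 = (m + 1)*(m^4 + 3*m^3 - 3*m^2 - 7*m + 6) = (m - 1)*(m + 1)*(m^3 + 4*m^2 + m - 6) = (m - 1)*(m + 1)*(m + 3)*(m^2 + m - 2) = (m - 1)^2*(m + 1)*(m + 3)*(m + 2)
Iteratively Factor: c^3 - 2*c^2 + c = (c)*(c^2 - 2*c + 1) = c*(c - 1)*(c - 1)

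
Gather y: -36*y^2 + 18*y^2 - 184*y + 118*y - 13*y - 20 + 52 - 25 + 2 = -18*y^2 - 79*y + 9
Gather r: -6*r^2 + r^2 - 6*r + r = -5*r^2 - 5*r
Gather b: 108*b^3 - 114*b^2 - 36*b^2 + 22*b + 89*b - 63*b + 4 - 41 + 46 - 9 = 108*b^3 - 150*b^2 + 48*b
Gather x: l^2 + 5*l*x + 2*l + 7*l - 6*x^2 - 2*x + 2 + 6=l^2 + 9*l - 6*x^2 + x*(5*l - 2) + 8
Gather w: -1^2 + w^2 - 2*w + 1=w^2 - 2*w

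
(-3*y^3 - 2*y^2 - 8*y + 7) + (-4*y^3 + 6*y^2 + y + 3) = -7*y^3 + 4*y^2 - 7*y + 10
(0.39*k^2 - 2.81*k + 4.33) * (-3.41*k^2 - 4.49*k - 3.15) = -1.3299*k^4 + 7.831*k^3 - 3.3769*k^2 - 10.5902*k - 13.6395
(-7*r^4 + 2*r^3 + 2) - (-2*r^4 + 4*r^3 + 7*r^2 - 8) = -5*r^4 - 2*r^3 - 7*r^2 + 10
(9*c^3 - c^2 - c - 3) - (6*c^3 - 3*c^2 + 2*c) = 3*c^3 + 2*c^2 - 3*c - 3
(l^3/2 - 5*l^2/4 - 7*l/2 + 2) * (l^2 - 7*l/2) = l^5/2 - 3*l^4 + 7*l^3/8 + 57*l^2/4 - 7*l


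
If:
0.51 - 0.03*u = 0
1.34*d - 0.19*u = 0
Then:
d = 2.41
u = 17.00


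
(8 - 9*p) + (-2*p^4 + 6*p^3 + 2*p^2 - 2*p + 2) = -2*p^4 + 6*p^3 + 2*p^2 - 11*p + 10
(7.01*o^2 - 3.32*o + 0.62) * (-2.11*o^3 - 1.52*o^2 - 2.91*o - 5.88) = -14.7911*o^5 - 3.65*o^4 - 16.6609*o^3 - 32.5*o^2 + 17.7174*o - 3.6456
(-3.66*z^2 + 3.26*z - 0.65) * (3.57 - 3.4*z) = 12.444*z^3 - 24.1502*z^2 + 13.8482*z - 2.3205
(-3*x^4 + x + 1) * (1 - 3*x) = 9*x^5 - 3*x^4 - 3*x^2 - 2*x + 1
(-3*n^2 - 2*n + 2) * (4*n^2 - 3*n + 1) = -12*n^4 + n^3 + 11*n^2 - 8*n + 2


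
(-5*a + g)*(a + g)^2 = -5*a^3 - 9*a^2*g - 3*a*g^2 + g^3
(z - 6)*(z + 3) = z^2 - 3*z - 18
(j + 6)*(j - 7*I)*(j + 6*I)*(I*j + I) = I*j^4 + j^3 + 7*I*j^3 + 7*j^2 + 48*I*j^2 + 6*j + 294*I*j + 252*I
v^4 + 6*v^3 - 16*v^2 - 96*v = v*(v - 4)*(v + 4)*(v + 6)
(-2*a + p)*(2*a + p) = -4*a^2 + p^2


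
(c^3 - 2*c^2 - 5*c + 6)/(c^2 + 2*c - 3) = (c^2 - c - 6)/(c + 3)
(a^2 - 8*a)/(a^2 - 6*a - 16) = a/(a + 2)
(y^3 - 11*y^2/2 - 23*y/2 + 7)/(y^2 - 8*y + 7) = (y^2 + 3*y/2 - 1)/(y - 1)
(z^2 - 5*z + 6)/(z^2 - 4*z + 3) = (z - 2)/(z - 1)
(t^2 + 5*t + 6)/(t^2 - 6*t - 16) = (t + 3)/(t - 8)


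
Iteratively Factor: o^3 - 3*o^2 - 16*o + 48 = (o - 4)*(o^2 + o - 12) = (o - 4)*(o - 3)*(o + 4)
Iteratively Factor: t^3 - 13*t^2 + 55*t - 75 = (t - 5)*(t^2 - 8*t + 15) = (t - 5)^2*(t - 3)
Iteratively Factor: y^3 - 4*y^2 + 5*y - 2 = (y - 1)*(y^2 - 3*y + 2) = (y - 2)*(y - 1)*(y - 1)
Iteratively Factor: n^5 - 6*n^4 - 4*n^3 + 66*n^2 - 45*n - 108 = (n - 4)*(n^4 - 2*n^3 - 12*n^2 + 18*n + 27) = (n - 4)*(n + 3)*(n^3 - 5*n^2 + 3*n + 9) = (n - 4)*(n - 3)*(n + 3)*(n^2 - 2*n - 3) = (n - 4)*(n - 3)*(n + 1)*(n + 3)*(n - 3)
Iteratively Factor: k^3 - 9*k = (k - 3)*(k^2 + 3*k) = (k - 3)*(k + 3)*(k)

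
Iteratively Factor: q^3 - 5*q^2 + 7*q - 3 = (q - 3)*(q^2 - 2*q + 1) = (q - 3)*(q - 1)*(q - 1)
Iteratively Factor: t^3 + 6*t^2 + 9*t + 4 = (t + 4)*(t^2 + 2*t + 1) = (t + 1)*(t + 4)*(t + 1)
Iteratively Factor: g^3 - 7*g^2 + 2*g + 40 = (g - 4)*(g^2 - 3*g - 10) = (g - 4)*(g + 2)*(g - 5)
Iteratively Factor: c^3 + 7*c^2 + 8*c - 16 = (c + 4)*(c^2 + 3*c - 4) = (c + 4)^2*(c - 1)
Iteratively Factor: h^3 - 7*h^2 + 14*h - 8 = (h - 2)*(h^2 - 5*h + 4) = (h - 4)*(h - 2)*(h - 1)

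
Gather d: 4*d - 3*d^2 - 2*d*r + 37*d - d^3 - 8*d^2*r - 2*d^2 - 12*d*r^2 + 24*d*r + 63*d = -d^3 + d^2*(-8*r - 5) + d*(-12*r^2 + 22*r + 104)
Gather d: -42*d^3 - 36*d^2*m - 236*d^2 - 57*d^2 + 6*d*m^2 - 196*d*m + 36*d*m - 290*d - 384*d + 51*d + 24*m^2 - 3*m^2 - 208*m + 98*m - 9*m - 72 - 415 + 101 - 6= -42*d^3 + d^2*(-36*m - 293) + d*(6*m^2 - 160*m - 623) + 21*m^2 - 119*m - 392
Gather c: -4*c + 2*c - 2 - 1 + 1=-2*c - 2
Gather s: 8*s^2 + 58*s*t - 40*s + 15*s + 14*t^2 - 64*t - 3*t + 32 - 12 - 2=8*s^2 + s*(58*t - 25) + 14*t^2 - 67*t + 18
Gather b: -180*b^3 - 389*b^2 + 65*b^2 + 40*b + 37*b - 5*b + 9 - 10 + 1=-180*b^3 - 324*b^2 + 72*b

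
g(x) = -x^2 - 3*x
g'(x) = -2*x - 3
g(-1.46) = 2.25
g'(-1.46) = -0.08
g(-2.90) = 0.29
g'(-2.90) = 2.80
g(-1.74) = 2.19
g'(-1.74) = 0.48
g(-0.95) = 1.95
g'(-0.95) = -1.10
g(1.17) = -4.88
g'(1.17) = -5.34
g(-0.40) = 1.04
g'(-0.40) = -2.20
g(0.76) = -2.86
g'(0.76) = -4.52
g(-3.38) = -1.28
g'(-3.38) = 3.76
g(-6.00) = -18.00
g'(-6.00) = 9.00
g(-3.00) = 0.00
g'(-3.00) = 3.00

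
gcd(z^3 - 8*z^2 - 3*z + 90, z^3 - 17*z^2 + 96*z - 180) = z^2 - 11*z + 30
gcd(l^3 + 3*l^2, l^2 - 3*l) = l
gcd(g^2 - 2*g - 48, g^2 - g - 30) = 1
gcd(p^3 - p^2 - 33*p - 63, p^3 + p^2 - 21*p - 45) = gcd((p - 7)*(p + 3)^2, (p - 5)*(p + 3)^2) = p^2 + 6*p + 9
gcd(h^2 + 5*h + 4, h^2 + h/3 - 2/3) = h + 1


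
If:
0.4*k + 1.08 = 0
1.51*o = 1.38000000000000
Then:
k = -2.70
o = 0.91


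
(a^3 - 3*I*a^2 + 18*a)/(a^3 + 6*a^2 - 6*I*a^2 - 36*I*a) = (a + 3*I)/(a + 6)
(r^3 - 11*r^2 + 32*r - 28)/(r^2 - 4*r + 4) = r - 7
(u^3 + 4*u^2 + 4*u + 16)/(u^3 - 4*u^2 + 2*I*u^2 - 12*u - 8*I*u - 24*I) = (u^2 + 2*u*(2 - I) - 8*I)/(u^2 - 4*u - 12)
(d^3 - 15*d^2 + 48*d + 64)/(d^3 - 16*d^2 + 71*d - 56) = (d^2 - 7*d - 8)/(d^2 - 8*d + 7)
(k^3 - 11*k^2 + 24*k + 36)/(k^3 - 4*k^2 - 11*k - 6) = (k - 6)/(k + 1)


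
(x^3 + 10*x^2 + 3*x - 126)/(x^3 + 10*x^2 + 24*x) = (x^2 + 4*x - 21)/(x*(x + 4))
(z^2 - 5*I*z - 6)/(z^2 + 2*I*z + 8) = (z - 3*I)/(z + 4*I)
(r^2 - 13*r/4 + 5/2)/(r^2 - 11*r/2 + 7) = (4*r - 5)/(2*(2*r - 7))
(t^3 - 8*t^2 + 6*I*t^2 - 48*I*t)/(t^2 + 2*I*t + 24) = t*(t - 8)/(t - 4*I)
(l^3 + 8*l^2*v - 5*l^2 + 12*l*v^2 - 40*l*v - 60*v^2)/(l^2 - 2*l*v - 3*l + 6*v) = (l^3 + 8*l^2*v - 5*l^2 + 12*l*v^2 - 40*l*v - 60*v^2)/(l^2 - 2*l*v - 3*l + 6*v)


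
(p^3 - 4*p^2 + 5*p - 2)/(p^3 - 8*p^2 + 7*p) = (p^2 - 3*p + 2)/(p*(p - 7))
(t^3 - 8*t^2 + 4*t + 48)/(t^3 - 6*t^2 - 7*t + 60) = (t^2 - 4*t - 12)/(t^2 - 2*t - 15)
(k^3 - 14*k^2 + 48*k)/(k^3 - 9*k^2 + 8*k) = (k - 6)/(k - 1)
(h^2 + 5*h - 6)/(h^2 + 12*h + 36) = (h - 1)/(h + 6)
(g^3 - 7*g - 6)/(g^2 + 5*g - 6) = (g^3 - 7*g - 6)/(g^2 + 5*g - 6)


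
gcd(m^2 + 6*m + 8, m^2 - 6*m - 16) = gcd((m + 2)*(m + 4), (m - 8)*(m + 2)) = m + 2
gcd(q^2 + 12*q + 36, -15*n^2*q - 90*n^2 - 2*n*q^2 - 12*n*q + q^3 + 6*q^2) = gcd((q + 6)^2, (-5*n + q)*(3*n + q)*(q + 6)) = q + 6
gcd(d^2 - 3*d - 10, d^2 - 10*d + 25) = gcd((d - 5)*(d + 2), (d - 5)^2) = d - 5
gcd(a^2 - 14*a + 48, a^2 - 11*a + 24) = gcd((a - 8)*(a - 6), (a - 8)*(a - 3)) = a - 8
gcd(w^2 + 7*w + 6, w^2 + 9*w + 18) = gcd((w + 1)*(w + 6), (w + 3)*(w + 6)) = w + 6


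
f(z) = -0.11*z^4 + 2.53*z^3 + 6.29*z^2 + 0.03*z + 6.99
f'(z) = -0.44*z^3 + 7.59*z^2 + 12.58*z + 0.03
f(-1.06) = 10.87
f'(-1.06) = -4.25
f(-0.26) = 7.36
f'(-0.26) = -2.72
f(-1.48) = 11.99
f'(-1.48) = -0.54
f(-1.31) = 11.73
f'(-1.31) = -2.44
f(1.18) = 19.73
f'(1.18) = 24.72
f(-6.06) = -473.59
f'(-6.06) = 300.45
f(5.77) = 580.66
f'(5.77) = 240.79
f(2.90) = 113.90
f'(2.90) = 89.61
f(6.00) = 637.53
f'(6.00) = 253.71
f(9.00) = 1639.41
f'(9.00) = 407.28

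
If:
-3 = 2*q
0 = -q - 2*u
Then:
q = -3/2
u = 3/4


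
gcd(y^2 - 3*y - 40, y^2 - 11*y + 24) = y - 8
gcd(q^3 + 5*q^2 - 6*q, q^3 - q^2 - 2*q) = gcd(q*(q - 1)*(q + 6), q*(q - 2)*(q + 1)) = q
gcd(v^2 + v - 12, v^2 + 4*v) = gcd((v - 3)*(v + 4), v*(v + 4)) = v + 4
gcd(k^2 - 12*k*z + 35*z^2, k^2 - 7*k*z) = -k + 7*z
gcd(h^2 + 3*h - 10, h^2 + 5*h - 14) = h - 2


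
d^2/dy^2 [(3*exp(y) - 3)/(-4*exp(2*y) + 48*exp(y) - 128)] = 3*(-exp(4*y) - 8*exp(3*y) + 156*exp(2*y) - 368*exp(y) - 640)*exp(y)/(4*(exp(6*y) - 36*exp(5*y) + 528*exp(4*y) - 4032*exp(3*y) + 16896*exp(2*y) - 36864*exp(y) + 32768))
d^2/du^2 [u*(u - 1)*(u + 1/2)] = 6*u - 1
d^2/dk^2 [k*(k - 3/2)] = 2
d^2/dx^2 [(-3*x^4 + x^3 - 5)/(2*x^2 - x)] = 2*(-12*x^6 + 18*x^5 - 9*x^4 + x^3 - 60*x^2 + 30*x - 5)/(x^3*(8*x^3 - 12*x^2 + 6*x - 1))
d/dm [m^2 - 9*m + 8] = 2*m - 9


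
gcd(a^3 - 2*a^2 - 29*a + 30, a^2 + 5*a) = a + 5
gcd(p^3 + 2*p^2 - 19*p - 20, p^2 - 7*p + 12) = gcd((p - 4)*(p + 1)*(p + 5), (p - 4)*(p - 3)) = p - 4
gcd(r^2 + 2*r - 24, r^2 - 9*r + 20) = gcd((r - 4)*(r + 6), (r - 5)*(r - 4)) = r - 4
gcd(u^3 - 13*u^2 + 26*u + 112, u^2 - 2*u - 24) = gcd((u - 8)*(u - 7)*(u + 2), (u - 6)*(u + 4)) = 1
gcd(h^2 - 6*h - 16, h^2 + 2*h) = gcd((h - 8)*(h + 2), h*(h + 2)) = h + 2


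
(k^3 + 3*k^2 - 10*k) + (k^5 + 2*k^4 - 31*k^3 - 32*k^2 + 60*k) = k^5 + 2*k^4 - 30*k^3 - 29*k^2 + 50*k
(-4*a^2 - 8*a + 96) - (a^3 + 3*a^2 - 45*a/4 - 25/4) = -a^3 - 7*a^2 + 13*a/4 + 409/4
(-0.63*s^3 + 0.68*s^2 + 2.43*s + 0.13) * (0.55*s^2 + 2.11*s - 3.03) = -0.3465*s^5 - 0.9553*s^4 + 4.6802*s^3 + 3.1384*s^2 - 7.0886*s - 0.3939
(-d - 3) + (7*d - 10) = 6*d - 13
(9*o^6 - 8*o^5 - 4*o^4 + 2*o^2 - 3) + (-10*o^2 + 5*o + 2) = 9*o^6 - 8*o^5 - 4*o^4 - 8*o^2 + 5*o - 1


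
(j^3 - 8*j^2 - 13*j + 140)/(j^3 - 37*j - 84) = (j - 5)/(j + 3)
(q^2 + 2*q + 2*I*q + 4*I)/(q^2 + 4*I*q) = (q^2 + 2*q*(1 + I) + 4*I)/(q*(q + 4*I))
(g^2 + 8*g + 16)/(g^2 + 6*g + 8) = (g + 4)/(g + 2)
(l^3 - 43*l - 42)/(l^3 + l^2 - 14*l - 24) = (l^3 - 43*l - 42)/(l^3 + l^2 - 14*l - 24)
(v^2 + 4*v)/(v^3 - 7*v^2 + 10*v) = (v + 4)/(v^2 - 7*v + 10)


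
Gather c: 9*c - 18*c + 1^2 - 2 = -9*c - 1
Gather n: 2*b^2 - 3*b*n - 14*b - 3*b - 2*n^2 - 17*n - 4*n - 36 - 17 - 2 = 2*b^2 - 17*b - 2*n^2 + n*(-3*b - 21) - 55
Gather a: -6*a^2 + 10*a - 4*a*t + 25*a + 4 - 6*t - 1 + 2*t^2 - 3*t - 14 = -6*a^2 + a*(35 - 4*t) + 2*t^2 - 9*t - 11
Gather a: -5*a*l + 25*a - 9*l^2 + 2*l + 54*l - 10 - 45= a*(25 - 5*l) - 9*l^2 + 56*l - 55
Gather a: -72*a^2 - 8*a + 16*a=-72*a^2 + 8*a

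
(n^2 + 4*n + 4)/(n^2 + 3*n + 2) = (n + 2)/(n + 1)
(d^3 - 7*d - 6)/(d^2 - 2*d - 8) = (d^2 - 2*d - 3)/(d - 4)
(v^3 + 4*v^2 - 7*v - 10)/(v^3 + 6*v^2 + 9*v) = (v^3 + 4*v^2 - 7*v - 10)/(v*(v^2 + 6*v + 9))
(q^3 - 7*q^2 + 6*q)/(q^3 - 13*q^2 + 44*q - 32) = q*(q - 6)/(q^2 - 12*q + 32)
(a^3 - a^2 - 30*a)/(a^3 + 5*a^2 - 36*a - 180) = a/(a + 6)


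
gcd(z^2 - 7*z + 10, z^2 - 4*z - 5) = z - 5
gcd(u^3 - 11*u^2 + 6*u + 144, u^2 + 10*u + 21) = u + 3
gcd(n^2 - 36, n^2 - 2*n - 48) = n + 6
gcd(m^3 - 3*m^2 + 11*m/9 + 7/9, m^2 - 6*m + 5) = m - 1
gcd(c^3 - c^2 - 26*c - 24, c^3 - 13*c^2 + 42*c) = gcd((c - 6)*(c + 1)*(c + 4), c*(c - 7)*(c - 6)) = c - 6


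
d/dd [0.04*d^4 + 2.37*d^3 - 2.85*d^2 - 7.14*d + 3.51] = 0.16*d^3 + 7.11*d^2 - 5.7*d - 7.14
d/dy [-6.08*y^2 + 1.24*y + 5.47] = 1.24 - 12.16*y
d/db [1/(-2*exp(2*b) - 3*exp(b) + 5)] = (4*exp(b) + 3)*exp(b)/(2*exp(2*b) + 3*exp(b) - 5)^2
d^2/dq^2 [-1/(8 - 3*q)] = 18/(3*q - 8)^3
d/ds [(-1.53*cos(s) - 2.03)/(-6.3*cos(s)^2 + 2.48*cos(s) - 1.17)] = (9.639*cos(s)^2 + 25.578*cos(s) - 6.8245)*sin(s)/(39.69*cos(s)^4 - 31.248*cos(s)^3 + 20.8924*cos(s)^2 - 5.8032*cos(s) + 1.3689)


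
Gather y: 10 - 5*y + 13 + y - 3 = 20 - 4*y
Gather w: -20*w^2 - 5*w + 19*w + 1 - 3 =-20*w^2 + 14*w - 2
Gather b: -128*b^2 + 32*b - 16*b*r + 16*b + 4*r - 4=-128*b^2 + b*(48 - 16*r) + 4*r - 4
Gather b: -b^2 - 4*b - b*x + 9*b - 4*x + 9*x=-b^2 + b*(5 - x) + 5*x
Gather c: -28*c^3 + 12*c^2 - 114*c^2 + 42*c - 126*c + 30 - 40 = -28*c^3 - 102*c^2 - 84*c - 10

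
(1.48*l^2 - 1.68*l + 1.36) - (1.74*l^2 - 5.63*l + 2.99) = -0.26*l^2 + 3.95*l - 1.63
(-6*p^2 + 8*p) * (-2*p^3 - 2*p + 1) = 12*p^5 - 16*p^4 + 12*p^3 - 22*p^2 + 8*p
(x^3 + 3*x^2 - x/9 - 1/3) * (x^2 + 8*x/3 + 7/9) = x^5 + 17*x^4/3 + 26*x^3/3 + 46*x^2/27 - 79*x/81 - 7/27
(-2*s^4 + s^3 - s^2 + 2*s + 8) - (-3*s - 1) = -2*s^4 + s^3 - s^2 + 5*s + 9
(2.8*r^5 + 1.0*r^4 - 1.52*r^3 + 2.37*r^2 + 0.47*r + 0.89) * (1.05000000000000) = 2.94*r^5 + 1.05*r^4 - 1.596*r^3 + 2.4885*r^2 + 0.4935*r + 0.9345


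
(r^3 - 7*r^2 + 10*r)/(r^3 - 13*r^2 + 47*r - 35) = r*(r - 2)/(r^2 - 8*r + 7)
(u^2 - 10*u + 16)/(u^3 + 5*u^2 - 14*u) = (u - 8)/(u*(u + 7))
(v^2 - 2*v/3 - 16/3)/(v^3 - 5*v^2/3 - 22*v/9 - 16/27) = 9*(v + 2)/(9*v^2 + 9*v + 2)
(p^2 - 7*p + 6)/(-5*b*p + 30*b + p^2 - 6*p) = (p - 1)/(-5*b + p)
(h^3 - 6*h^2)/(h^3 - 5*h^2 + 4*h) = h*(h - 6)/(h^2 - 5*h + 4)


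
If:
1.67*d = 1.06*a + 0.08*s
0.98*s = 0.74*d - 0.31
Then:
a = 2.01096379398266*s + 0.659994900560938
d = 1.32432432432432*s + 0.418918918918919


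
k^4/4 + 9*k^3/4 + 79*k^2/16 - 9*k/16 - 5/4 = (k/4 + 1)*(k - 1/2)*(k + 1/2)*(k + 5)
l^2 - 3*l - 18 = (l - 6)*(l + 3)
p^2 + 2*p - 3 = (p - 1)*(p + 3)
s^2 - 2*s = s*(s - 2)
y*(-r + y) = -r*y + y^2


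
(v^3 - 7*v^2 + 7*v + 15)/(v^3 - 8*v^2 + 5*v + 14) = (v^2 - 8*v + 15)/(v^2 - 9*v + 14)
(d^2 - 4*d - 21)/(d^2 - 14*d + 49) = (d + 3)/(d - 7)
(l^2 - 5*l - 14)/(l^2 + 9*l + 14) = (l - 7)/(l + 7)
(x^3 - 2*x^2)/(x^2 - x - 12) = x^2*(2 - x)/(-x^2 + x + 12)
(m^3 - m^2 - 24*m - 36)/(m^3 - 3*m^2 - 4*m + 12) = (m^2 - 3*m - 18)/(m^2 - 5*m + 6)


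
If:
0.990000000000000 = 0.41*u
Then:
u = 2.41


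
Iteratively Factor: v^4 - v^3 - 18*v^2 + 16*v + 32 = (v - 2)*(v^3 + v^2 - 16*v - 16) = (v - 2)*(v + 4)*(v^2 - 3*v - 4) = (v - 4)*(v - 2)*(v + 4)*(v + 1)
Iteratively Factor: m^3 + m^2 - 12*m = (m + 4)*(m^2 - 3*m) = (m - 3)*(m + 4)*(m)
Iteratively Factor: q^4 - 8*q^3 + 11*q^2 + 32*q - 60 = (q - 3)*(q^3 - 5*q^2 - 4*q + 20) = (q - 3)*(q + 2)*(q^2 - 7*q + 10) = (q - 5)*(q - 3)*(q + 2)*(q - 2)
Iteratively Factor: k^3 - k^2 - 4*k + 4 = (k - 1)*(k^2 - 4) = (k - 2)*(k - 1)*(k + 2)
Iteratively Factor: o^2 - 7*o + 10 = (o - 2)*(o - 5)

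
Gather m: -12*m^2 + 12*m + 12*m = -12*m^2 + 24*m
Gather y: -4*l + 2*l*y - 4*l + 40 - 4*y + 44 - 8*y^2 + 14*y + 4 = -8*l - 8*y^2 + y*(2*l + 10) + 88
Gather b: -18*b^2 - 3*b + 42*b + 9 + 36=-18*b^2 + 39*b + 45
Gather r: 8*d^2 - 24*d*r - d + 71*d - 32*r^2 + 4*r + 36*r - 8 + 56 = 8*d^2 + 70*d - 32*r^2 + r*(40 - 24*d) + 48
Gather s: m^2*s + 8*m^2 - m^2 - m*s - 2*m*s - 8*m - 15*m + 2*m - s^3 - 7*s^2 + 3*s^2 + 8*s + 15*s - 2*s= 7*m^2 - 21*m - s^3 - 4*s^2 + s*(m^2 - 3*m + 21)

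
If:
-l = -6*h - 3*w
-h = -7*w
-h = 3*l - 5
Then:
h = 35/142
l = 225/142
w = 5/142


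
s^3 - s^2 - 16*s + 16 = (s - 4)*(s - 1)*(s + 4)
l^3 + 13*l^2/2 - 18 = (l - 3/2)*(l + 2)*(l + 6)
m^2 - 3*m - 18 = (m - 6)*(m + 3)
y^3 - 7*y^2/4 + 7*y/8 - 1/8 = (y - 1)*(y - 1/2)*(y - 1/4)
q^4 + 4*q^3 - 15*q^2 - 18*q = q*(q - 3)*(q + 1)*(q + 6)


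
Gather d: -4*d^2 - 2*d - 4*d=-4*d^2 - 6*d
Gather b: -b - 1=-b - 1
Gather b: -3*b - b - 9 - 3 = -4*b - 12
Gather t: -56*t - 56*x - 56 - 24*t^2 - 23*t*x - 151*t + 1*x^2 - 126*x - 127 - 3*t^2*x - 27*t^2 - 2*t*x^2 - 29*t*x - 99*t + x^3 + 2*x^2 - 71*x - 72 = t^2*(-3*x - 51) + t*(-2*x^2 - 52*x - 306) + x^3 + 3*x^2 - 253*x - 255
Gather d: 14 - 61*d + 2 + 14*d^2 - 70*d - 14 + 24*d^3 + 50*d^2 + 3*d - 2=24*d^3 + 64*d^2 - 128*d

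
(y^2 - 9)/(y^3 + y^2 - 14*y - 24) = (y - 3)/(y^2 - 2*y - 8)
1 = 1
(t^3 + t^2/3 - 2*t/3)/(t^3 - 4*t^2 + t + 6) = t*(3*t - 2)/(3*(t^2 - 5*t + 6))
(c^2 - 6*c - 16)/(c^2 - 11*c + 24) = (c + 2)/(c - 3)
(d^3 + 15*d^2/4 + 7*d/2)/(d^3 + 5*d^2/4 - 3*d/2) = (4*d + 7)/(4*d - 3)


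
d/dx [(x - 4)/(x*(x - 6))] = (-x^2 + 8*x - 24)/(x^2*(x^2 - 12*x + 36))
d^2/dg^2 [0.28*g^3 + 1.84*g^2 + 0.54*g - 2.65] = 1.68*g + 3.68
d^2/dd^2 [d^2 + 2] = 2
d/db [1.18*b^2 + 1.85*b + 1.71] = 2.36*b + 1.85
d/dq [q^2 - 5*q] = 2*q - 5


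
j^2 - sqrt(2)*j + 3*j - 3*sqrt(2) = (j + 3)*(j - sqrt(2))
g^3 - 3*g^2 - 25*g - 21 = (g - 7)*(g + 1)*(g + 3)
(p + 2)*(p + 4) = p^2 + 6*p + 8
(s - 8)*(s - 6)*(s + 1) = s^3 - 13*s^2 + 34*s + 48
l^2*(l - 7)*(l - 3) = l^4 - 10*l^3 + 21*l^2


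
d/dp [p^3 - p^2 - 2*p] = 3*p^2 - 2*p - 2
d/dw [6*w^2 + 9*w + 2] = 12*w + 9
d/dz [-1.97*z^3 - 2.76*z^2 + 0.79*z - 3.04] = -5.91*z^2 - 5.52*z + 0.79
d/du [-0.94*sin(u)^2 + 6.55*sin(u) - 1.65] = (6.55 - 1.88*sin(u))*cos(u)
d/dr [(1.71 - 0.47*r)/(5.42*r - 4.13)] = (30.260923 - 39.712882*r)/(5.42*r - 4.13)^3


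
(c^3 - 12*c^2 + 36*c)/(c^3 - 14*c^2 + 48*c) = (c - 6)/(c - 8)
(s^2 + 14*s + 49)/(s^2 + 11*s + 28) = (s + 7)/(s + 4)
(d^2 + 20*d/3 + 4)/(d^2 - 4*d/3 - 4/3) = (d + 6)/(d - 2)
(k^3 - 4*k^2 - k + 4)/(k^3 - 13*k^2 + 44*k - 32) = (k + 1)/(k - 8)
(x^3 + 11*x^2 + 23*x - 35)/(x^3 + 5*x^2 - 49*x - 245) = (x - 1)/(x - 7)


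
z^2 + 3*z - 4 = (z - 1)*(z + 4)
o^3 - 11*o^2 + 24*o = o*(o - 8)*(o - 3)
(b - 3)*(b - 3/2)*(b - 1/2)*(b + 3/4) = b^4 - 17*b^3/4 + 3*b^2 + 45*b/16 - 27/16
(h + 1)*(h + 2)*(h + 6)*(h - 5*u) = h^4 - 5*h^3*u + 9*h^3 - 45*h^2*u + 20*h^2 - 100*h*u + 12*h - 60*u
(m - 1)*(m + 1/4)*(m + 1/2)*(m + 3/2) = m^4 + 5*m^3/4 - m^2 - 17*m/16 - 3/16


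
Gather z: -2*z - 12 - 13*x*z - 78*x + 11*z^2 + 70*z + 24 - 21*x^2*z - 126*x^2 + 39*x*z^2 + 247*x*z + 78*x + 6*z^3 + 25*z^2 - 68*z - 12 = -126*x^2 + 6*z^3 + z^2*(39*x + 36) + z*(-21*x^2 + 234*x)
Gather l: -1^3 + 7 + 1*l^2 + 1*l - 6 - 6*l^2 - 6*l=-5*l^2 - 5*l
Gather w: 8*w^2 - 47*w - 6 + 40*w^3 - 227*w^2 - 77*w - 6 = 40*w^3 - 219*w^2 - 124*w - 12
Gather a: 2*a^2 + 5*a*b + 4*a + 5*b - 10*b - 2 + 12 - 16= 2*a^2 + a*(5*b + 4) - 5*b - 6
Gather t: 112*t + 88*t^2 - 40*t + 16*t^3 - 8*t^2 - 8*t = 16*t^3 + 80*t^2 + 64*t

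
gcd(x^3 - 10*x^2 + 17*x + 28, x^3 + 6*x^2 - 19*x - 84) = x - 4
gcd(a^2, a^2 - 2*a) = a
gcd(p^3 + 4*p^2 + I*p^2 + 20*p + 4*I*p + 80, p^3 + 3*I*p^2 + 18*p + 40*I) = p^2 + I*p + 20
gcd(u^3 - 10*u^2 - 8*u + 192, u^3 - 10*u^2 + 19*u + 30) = u - 6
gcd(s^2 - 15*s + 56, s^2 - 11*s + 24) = s - 8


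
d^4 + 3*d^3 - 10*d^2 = d^2*(d - 2)*(d + 5)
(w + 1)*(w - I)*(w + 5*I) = w^3 + w^2 + 4*I*w^2 + 5*w + 4*I*w + 5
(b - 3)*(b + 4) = b^2 + b - 12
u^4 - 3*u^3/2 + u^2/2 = u^2*(u - 1)*(u - 1/2)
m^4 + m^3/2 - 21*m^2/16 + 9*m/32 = m*(m - 3/4)*(m - 1/4)*(m + 3/2)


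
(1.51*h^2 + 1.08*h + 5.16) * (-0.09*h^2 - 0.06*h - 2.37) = -0.1359*h^4 - 0.1878*h^3 - 4.1079*h^2 - 2.8692*h - 12.2292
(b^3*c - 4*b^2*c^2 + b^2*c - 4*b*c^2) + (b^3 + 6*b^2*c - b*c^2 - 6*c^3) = b^3*c + b^3 - 4*b^2*c^2 + 7*b^2*c - 5*b*c^2 - 6*c^3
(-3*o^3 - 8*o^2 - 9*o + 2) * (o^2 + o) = -3*o^5 - 11*o^4 - 17*o^3 - 7*o^2 + 2*o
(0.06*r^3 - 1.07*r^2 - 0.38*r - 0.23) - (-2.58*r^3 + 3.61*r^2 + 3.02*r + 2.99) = 2.64*r^3 - 4.68*r^2 - 3.4*r - 3.22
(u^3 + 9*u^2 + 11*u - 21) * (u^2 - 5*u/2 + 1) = u^5 + 13*u^4/2 - 21*u^3/2 - 79*u^2/2 + 127*u/2 - 21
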